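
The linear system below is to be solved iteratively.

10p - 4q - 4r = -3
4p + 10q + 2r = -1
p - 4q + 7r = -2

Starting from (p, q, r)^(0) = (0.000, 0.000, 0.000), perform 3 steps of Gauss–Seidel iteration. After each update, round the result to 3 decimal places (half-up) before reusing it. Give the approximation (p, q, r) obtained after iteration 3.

(-0.330, 0.067, -0.200)

Iteration 1:
  p = (-3 - (-4)·0.000 - (-4)·0.000) / (10) = -0.300
  q = (-1 - (4)·-0.300 - (2)·0.000) / (10) = 0.020
  r = (-2 - (1)·-0.300 - (-4)·0.020) / (7) = -0.231
Iteration 2:
  p = (-3 - (-4)·0.020 - (-4)·-0.231) / (10) = -0.384
  q = (-1 - (4)·-0.384 - (2)·-0.231) / (10) = 0.100
  r = (-2 - (1)·-0.384 - (-4)·0.100) / (7) = -0.174
Iteration 3:
  p = (-3 - (-4)·0.100 - (-4)·-0.174) / (10) = -0.330
  q = (-1 - (4)·-0.330 - (2)·-0.174) / (10) = 0.067
  r = (-2 - (1)·-0.330 - (-4)·0.067) / (7) = -0.200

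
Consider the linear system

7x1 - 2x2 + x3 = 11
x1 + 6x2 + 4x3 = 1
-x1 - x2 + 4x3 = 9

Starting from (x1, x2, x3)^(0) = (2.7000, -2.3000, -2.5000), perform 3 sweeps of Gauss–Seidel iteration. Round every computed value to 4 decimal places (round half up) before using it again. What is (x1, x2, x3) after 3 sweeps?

Iteration 1:
  x1 = (11 - (-2)·-2.3000 - (1)·-2.5000) / (7) = 1.2714
  x2 = (1 - (1)·1.2714 - (4)·-2.5000) / (6) = 1.6214
  x3 = (9 - (-1)·1.2714 - (-1)·1.6214) / (4) = 2.9732
Iteration 2:
  x1 = (11 - (-2)·1.6214 - (1)·2.9732) / (7) = 1.6099
  x2 = (1 - (1)·1.6099 - (4)·2.9732) / (6) = -2.0838
  x3 = (9 - (-1)·1.6099 - (-1)·-2.0838) / (4) = 2.1315
Iteration 3:
  x1 = (11 - (-2)·-2.0838 - (1)·2.1315) / (7) = 0.6716
  x2 = (1 - (1)·0.6716 - (4)·2.1315) / (6) = -1.3663
  x3 = (9 - (-1)·0.6716 - (-1)·-1.3663) / (4) = 2.0763

(0.6716, -1.3663, 2.0763)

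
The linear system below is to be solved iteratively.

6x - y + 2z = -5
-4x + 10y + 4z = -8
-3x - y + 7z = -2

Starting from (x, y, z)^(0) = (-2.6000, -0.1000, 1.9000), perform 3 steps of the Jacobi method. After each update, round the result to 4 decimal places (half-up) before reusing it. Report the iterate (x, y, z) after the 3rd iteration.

Iteration 1:
  x = (-5 - (-1)·-0.1000 - (2)·1.9000) / (6) = -1.4833
  y = (-8 - (-4)·-2.6000 - (4)·1.9000) / (10) = -2.6000
  z = (-2 - (-3)·-2.6000 - (-1)·-0.1000) / (7) = -1.4143
Iteration 2:
  x = (-5 - (-1)·-2.6000 - (2)·-1.4143) / (6) = -0.7952
  y = (-8 - (-4)·-1.4833 - (4)·-1.4143) / (10) = -0.8276
  z = (-2 - (-3)·-1.4833 - (-1)·-2.6000) / (7) = -1.2928
Iteration 3:
  x = (-5 - (-1)·-0.8276 - (2)·-1.2928) / (6) = -0.5403
  y = (-8 - (-4)·-0.7952 - (4)·-1.2928) / (10) = -0.6010
  z = (-2 - (-3)·-0.7952 - (-1)·-0.8276) / (7) = -0.7447

(-0.5403, -0.6010, -0.7447)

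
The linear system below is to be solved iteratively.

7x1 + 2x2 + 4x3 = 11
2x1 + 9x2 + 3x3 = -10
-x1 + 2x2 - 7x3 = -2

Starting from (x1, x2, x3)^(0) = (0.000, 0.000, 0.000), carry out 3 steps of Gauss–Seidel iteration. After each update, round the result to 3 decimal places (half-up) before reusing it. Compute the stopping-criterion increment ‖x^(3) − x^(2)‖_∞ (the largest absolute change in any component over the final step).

0.059

Iteration 1:
  x1 = (11 - (2)·0.000 - (4)·0.000) / (7) = 1.571
  x2 = (-10 - (2)·1.571 - (3)·0.000) / (9) = -1.460
  x3 = (-2 - (-1)·1.571 - (2)·-1.460) / (-7) = -0.356
Iteration 2:
  x1 = (11 - (2)·-1.460 - (4)·-0.356) / (7) = 2.192
  x2 = (-10 - (2)·2.192 - (3)·-0.356) / (9) = -1.480
  x3 = (-2 - (-1)·2.192 - (2)·-1.480) / (-7) = -0.450
Iteration 3:
  x1 = (11 - (2)·-1.480 - (4)·-0.450) / (7) = 2.251
  x2 = (-10 - (2)·2.251 - (3)·-0.450) / (9) = -1.461
  x3 = (-2 - (-1)·2.251 - (2)·-1.461) / (-7) = -0.453
Change: (0.059, 0.019, -0.003) → max |·| = 0.059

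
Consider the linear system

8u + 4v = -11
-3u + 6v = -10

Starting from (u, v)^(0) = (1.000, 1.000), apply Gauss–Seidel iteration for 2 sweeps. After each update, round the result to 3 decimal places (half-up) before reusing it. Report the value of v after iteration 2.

Iteration 1:
  u = (-11 - (4)·1.000) / (8) = -1.875
  v = (-10 - (-3)·-1.875) / (6) = -2.604
Iteration 2:
  u = (-11 - (4)·-2.604) / (8) = -0.073
  v = (-10 - (-3)·-0.073) / (6) = -1.703

-1.703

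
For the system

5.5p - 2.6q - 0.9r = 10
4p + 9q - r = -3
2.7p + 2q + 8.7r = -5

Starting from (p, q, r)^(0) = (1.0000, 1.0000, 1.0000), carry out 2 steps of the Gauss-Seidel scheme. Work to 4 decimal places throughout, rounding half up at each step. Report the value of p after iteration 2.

Iteration 1:
  p = (10 - (-2.6)·1.0000 - (-0.9)·1.0000) / (5.5) = 2.4545
  q = (-3 - (4)·2.4545 - (-1)·1.0000) / (9) = -1.3131
  r = (-5 - (2.7)·2.4545 - (2)·-1.3131) / (8.7) = -1.0346
Iteration 2:
  p = (10 - (-2.6)·-1.3131 - (-0.9)·-1.0346) / (5.5) = 1.0281
  q = (-3 - (4)·1.0281 - (-1)·-1.0346) / (9) = -0.9052
  r = (-5 - (2.7)·1.0281 - (2)·-0.9052) / (8.7) = -0.6857

1.0281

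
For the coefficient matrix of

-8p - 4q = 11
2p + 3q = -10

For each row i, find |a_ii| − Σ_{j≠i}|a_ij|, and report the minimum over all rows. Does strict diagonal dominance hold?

1

row 1: |-8| − (4) = 4
row 2: |3| − (2) = 1
minimum over rows = 1 → strictly diagonally dominant (convergence guaranteed)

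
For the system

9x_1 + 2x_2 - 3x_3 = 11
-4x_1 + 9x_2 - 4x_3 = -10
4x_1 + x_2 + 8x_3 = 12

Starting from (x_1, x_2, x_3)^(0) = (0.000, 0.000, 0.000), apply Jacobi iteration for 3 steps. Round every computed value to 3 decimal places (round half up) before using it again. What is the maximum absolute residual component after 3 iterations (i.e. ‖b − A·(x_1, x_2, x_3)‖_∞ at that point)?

Iteration 1:
  x_1 = (11 - (2)·0.000 - (-3)·0.000) / (9) = 1.222
  x_2 = (-10 - (-4)·0.000 - (-4)·0.000) / (9) = -1.111
  x_3 = (12 - (4)·0.000 - (1)·0.000) / (8) = 1.500
Iteration 2:
  x_1 = (11 - (2)·-1.111 - (-3)·1.500) / (9) = 1.969
  x_2 = (-10 - (-4)·1.222 - (-4)·1.500) / (9) = 0.099
  x_3 = (12 - (4)·1.222 - (1)·-1.111) / (8) = 1.028
Iteration 3:
  x_1 = (11 - (2)·0.099 - (-3)·1.028) / (9) = 1.543
  x_2 = (-10 - (-4)·1.969 - (-4)·1.028) / (9) = 0.221
  x_3 = (12 - (4)·1.969 - (1)·0.099) / (8) = 0.503
Residual b − A·x = (-1.820, -3.805, 1.583); ∞-norm = 3.805

3.805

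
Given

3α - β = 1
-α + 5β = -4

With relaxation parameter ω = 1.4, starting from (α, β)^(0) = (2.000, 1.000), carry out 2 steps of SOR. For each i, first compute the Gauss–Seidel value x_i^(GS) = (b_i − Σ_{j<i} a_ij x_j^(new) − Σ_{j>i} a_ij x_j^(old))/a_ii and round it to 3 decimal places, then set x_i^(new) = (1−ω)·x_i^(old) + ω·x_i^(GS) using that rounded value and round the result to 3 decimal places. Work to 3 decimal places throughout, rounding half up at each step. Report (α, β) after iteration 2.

(-0.279, -0.606)

Iteration 1:
  α: GS value = (1 - (-1)·1.000) / (3) = 0.667;  α ← (1−ω)·2.000 + ω·0.667 = 0.134
  β: GS value = (-4 - (-1)·0.134) / (5) = -0.773;  β ← (1−ω)·1.000 + ω·-0.773 = -1.482
Iteration 2:
  α: GS value = (1 - (-1)·-1.482) / (3) = -0.161;  α ← (1−ω)·0.134 + ω·-0.161 = -0.279
  β: GS value = (-4 - (-1)·-0.279) / (5) = -0.856;  β ← (1−ω)·-1.482 + ω·-0.856 = -0.606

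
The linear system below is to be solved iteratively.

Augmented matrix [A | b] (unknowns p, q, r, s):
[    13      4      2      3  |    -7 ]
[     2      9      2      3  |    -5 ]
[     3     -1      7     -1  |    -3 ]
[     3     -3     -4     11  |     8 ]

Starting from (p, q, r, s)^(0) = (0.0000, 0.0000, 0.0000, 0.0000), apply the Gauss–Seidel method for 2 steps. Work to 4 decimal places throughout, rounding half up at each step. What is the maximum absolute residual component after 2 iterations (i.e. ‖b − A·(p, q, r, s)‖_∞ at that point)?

0.6344

Iteration 1:
  p = (-7 - (4)·0.0000 - (2)·0.0000 - (3)·0.0000) / (13) = -0.5385
  q = (-5 - (2)·-0.5385 - (2)·0.0000 - (3)·0.0000) / (9) = -0.4359
  r = (-3 - (3)·-0.5385 - (-1)·-0.4359 - (-1)·0.0000) / (7) = -0.2601
  s = (8 - (3)·-0.5385 - (-3)·-0.4359 - (-4)·-0.2601) / (11) = 0.6607
Iteration 2:
  p = (-7 - (4)·-0.4359 - (2)·-0.2601 - (3)·0.6607) / (13) = -0.5168
  q = (-5 - (2)·-0.5168 - (2)·-0.2601 - (3)·0.6607) / (9) = -0.6031
  r = (-3 - (3)·-0.5168 - (-1)·-0.6031 - (-1)·0.6607) / (7) = -0.1989
  s = (8 - (3)·-0.5168 - (-3)·-0.6031 - (-4)·-0.1989) / (11) = 0.6314
Residual b − A·x = (0.6344, -0.0349, -0.0290, 0.0001); ∞-norm = 0.6344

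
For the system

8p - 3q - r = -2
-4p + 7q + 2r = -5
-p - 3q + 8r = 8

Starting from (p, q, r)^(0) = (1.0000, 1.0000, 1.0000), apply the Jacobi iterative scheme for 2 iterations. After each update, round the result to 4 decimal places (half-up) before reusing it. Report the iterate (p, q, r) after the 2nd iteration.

(-0.2232, -1.0000, 0.8705)

Iteration 1:
  p = (-2 - (-3)·1.0000 - (-1)·1.0000) / (8) = 0.2500
  q = (-5 - (-4)·1.0000 - (2)·1.0000) / (7) = -0.4286
  r = (8 - (-1)·1.0000 - (-3)·1.0000) / (8) = 1.5000
Iteration 2:
  p = (-2 - (-3)·-0.4286 - (-1)·1.5000) / (8) = -0.2232
  q = (-5 - (-4)·0.2500 - (2)·1.5000) / (7) = -1.0000
  r = (8 - (-1)·0.2500 - (-3)·-0.4286) / (8) = 0.8705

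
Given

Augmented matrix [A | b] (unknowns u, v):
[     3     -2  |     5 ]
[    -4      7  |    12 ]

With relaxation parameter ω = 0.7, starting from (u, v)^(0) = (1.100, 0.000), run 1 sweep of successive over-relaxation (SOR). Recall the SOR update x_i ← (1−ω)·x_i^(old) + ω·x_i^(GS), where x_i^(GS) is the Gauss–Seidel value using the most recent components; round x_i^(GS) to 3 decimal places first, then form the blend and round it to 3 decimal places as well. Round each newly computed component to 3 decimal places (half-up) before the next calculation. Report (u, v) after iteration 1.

Iteration 1:
  u: GS value = (5 - (-2)·0.000) / (3) = 1.667;  u ← (1−ω)·1.100 + ω·1.667 = 1.497
  v: GS value = (12 - (-4)·1.497) / (7) = 2.570;  v ← (1−ω)·0.000 + ω·2.570 = 1.799

(1.497, 1.799)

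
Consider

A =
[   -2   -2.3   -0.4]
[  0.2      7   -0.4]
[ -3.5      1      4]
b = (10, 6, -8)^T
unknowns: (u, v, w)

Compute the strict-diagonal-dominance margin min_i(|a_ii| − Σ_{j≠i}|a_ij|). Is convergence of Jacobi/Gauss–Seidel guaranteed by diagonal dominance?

-0.7

row 1: |-2| − (2.3+0.4) = -0.7
row 2: |7| − (0.2+0.4) = 6.4
row 3: |4| − (3.5+1) = -0.5
minimum over rows = -0.7 → not strictly diagonally dominant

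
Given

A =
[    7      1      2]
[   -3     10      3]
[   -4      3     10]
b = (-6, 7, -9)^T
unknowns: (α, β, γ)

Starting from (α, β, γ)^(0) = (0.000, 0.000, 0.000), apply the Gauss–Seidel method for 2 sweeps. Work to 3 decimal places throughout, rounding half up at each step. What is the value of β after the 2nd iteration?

0.955

Iteration 1:
  α = (-6 - (1)·0.000 - (2)·0.000) / (7) = -0.857
  β = (7 - (-3)·-0.857 - (3)·0.000) / (10) = 0.443
  γ = (-9 - (-4)·-0.857 - (3)·0.443) / (10) = -1.376
Iteration 2:
  α = (-6 - (1)·0.443 - (2)·-1.376) / (7) = -0.527
  β = (7 - (-3)·-0.527 - (3)·-1.376) / (10) = 0.955
  γ = (-9 - (-4)·-0.527 - (3)·0.955) / (10) = -1.397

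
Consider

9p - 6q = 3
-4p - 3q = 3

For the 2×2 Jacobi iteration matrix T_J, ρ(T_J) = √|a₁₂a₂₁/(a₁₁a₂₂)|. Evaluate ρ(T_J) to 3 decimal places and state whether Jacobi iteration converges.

0.943

a₁₂a₂₁/(a₁₁a₂₂) = (-6)·(-4) / ((9)·(-3)) = -0.888889
ρ = √|-0.888889| = √0.888889 = 0.943
ρ < 1, so Jacobi converges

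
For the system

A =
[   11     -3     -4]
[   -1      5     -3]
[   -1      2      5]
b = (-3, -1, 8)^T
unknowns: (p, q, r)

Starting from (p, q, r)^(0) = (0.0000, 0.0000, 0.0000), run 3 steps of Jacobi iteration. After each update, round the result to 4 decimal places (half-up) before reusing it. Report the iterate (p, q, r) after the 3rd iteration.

(0.5108, 0.8262, 1.3687)

Iteration 1:
  p = (-3 - (-3)·0.0000 - (-4)·0.0000) / (11) = -0.2727
  q = (-1 - (-1)·0.0000 - (-3)·0.0000) / (5) = -0.2000
  r = (8 - (-1)·0.0000 - (2)·0.0000) / (5) = 1.6000
Iteration 2:
  p = (-3 - (-3)·-0.2000 - (-4)·1.6000) / (11) = 0.2545
  q = (-1 - (-1)·-0.2727 - (-3)·1.6000) / (5) = 0.7055
  r = (8 - (-1)·-0.2727 - (2)·-0.2000) / (5) = 1.6255
Iteration 3:
  p = (-3 - (-3)·0.7055 - (-4)·1.6255) / (11) = 0.5108
  q = (-1 - (-1)·0.2545 - (-3)·1.6255) / (5) = 0.8262
  r = (8 - (-1)·0.2545 - (2)·0.7055) / (5) = 1.3687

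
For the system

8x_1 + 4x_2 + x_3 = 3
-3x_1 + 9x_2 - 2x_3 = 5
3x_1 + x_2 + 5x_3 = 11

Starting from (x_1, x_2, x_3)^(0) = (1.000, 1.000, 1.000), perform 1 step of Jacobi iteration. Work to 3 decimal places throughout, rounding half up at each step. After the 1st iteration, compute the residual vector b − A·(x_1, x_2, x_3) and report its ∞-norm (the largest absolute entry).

3.639

Iteration 1:
  x_1 = (3 - (4)·1.000 - (1)·1.000) / (8) = -0.250
  x_2 = (5 - (-3)·1.000 - (-2)·1.000) / (9) = 1.111
  x_3 = (11 - (3)·1.000 - (1)·1.000) / (5) = 1.400
Residual b − A·x = (-0.844, -2.949, 3.639); ∞-norm = 3.639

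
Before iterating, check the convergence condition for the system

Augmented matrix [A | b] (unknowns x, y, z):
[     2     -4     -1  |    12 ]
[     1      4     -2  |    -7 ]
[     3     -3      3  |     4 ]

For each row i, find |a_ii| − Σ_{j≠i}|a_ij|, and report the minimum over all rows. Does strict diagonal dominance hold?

-3

row 1: |2| − (4+1) = -3
row 2: |4| − (1+2) = 1
row 3: |3| − (3+3) = -3
minimum over rows = -3 → not strictly diagonally dominant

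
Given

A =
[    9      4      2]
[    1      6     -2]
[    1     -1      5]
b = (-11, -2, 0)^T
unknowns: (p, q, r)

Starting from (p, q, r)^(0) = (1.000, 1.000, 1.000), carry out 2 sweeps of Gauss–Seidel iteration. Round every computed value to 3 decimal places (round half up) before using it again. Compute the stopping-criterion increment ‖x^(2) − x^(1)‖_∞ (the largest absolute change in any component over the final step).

0.429

Iteration 1:
  p = (-11 - (4)·1.000 - (2)·1.000) / (9) = -1.889
  q = (-2 - (1)·-1.889 - (-2)·1.000) / (6) = 0.315
  r = (0 - (1)·-1.889 - (-1)·0.315) / (5) = 0.441
Iteration 2:
  p = (-11 - (4)·0.315 - (2)·0.441) / (9) = -1.460
  q = (-2 - (1)·-1.460 - (-2)·0.441) / (6) = 0.057
  r = (0 - (1)·-1.460 - (-1)·0.057) / (5) = 0.303
Change: (0.429, -0.258, -0.138) → max |·| = 0.429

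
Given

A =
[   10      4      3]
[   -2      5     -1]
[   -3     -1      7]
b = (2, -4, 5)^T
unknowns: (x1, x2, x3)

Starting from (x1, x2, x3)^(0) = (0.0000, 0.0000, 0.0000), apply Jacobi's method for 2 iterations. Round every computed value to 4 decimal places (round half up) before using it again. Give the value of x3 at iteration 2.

0.6857

Iteration 1:
  x1 = (2 - (4)·0.0000 - (3)·0.0000) / (10) = 0.2000
  x2 = (-4 - (-2)·0.0000 - (-1)·0.0000) / (5) = -0.8000
  x3 = (5 - (-3)·0.0000 - (-1)·0.0000) / (7) = 0.7143
Iteration 2:
  x1 = (2 - (4)·-0.8000 - (3)·0.7143) / (10) = 0.3057
  x2 = (-4 - (-2)·0.2000 - (-1)·0.7143) / (5) = -0.5771
  x3 = (5 - (-3)·0.2000 - (-1)·-0.8000) / (7) = 0.6857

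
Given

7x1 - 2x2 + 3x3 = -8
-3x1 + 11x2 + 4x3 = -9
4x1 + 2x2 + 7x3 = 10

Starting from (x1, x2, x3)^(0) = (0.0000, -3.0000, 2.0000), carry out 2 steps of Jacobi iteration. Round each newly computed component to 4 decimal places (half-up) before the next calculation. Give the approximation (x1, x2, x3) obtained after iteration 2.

Iteration 1:
  x1 = (-8 - (-2)·-3.0000 - (3)·2.0000) / (7) = -2.8571
  x2 = (-9 - (-3)·0.0000 - (4)·2.0000) / (11) = -1.5455
  x3 = (10 - (4)·0.0000 - (2)·-3.0000) / (7) = 2.2857
Iteration 2:
  x1 = (-8 - (-2)·-1.5455 - (3)·2.2857) / (7) = -2.5640
  x2 = (-9 - (-3)·-2.8571 - (4)·2.2857) / (11) = -2.4286
  x3 = (10 - (4)·-2.8571 - (2)·-1.5455) / (7) = 3.5028

(-2.5640, -2.4286, 3.5028)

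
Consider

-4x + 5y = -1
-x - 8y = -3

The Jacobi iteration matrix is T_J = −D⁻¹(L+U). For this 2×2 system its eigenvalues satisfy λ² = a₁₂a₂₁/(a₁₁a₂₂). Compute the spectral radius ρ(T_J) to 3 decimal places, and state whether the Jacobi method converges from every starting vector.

0.395

a₁₂a₂₁/(a₁₁a₂₂) = (5)·(-1) / ((-4)·(-8)) = -0.156250
ρ = √|-0.156250| = √0.156250 = 0.395
ρ < 1, so Jacobi converges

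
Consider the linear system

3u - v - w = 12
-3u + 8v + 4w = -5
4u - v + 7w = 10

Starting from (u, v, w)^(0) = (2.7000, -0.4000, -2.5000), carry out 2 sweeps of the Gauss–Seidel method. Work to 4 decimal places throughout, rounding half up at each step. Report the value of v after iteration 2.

1.1152

Iteration 1:
  u = (12 - (-1)·-0.4000 - (-1)·-2.5000) / (3) = 3.0333
  v = (-5 - (-3)·3.0333 - (4)·-2.5000) / (8) = 1.7625
  w = (10 - (4)·3.0333 - (-1)·1.7625) / (7) = -0.0530
Iteration 2:
  u = (12 - (-1)·1.7625 - (-1)·-0.0530) / (3) = 4.5698
  v = (-5 - (-3)·4.5698 - (4)·-0.0530) / (8) = 1.1152
  w = (10 - (4)·4.5698 - (-1)·1.1152) / (7) = -1.0234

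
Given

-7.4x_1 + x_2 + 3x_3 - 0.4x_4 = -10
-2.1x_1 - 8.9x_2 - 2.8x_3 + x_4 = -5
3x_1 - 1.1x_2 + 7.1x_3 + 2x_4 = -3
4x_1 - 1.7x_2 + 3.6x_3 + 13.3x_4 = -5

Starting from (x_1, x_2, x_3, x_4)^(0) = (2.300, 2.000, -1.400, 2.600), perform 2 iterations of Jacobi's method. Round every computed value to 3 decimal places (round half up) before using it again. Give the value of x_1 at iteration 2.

Iteration 1:
  x_1 = (-10 - (1)·2.000 - (3)·-1.400 - (-0.4)·2.600) / (-7.4) = 0.914
  x_2 = (-5 - (-2.1)·2.300 - (-2.8)·-1.400 - (1)·2.600) / (-8.9) = 0.752
  x_3 = (-3 - (3)·2.300 - (-1.1)·2.000 - (2)·2.600) / (7.1) = -1.817
  x_4 = (-5 - (4)·2.300 - (-1.7)·2.000 - (3.6)·-1.400) / (13.3) = -0.433
Iteration 2:
  x_1 = (-10 - (1)·0.752 - (3)·-1.817 - (-0.4)·-0.433) / (-7.4) = 0.740
  x_2 = (-5 - (-2.1)·0.914 - (-2.8)·-1.817 - (1)·-0.433) / (-8.9) = 0.869
  x_3 = (-3 - (3)·0.914 - (-1.1)·0.752 - (2)·-0.433) / (7.1) = -0.570
  x_4 = (-5 - (4)·0.914 - (-1.7)·0.752 - (3.6)·-1.817) / (13.3) = -0.063

0.740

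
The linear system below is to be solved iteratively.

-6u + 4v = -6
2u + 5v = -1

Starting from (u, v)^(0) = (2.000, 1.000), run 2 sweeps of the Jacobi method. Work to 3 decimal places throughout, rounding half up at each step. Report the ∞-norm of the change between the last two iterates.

1.334

Iteration 1:
  u = (-6 - (4)·1.000) / (-6) = 1.667
  v = (-1 - (2)·2.000) / (5) = -1.000
Iteration 2:
  u = (-6 - (4)·-1.000) / (-6) = 0.333
  v = (-1 - (2)·1.667) / (5) = -0.867
Change: (-1.334, 0.133) → max |·| = 1.334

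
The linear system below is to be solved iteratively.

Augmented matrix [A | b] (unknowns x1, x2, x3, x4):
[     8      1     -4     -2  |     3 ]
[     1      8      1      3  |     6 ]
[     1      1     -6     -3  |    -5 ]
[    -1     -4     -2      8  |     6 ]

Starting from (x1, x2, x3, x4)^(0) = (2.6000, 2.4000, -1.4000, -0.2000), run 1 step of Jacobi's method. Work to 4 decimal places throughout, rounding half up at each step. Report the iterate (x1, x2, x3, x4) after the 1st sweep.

Iteration 1:
  x1 = (3 - (1)·2.4000 - (-4)·-1.4000 - (-2)·-0.2000) / (8) = -0.6750
  x2 = (6 - (1)·2.6000 - (1)·-1.4000 - (3)·-0.2000) / (8) = 0.6750
  x3 = (-5 - (1)·2.6000 - (1)·2.4000 - (-3)·-0.2000) / (-6) = 1.7667
  x4 = (6 - (-1)·2.6000 - (-4)·2.4000 - (-2)·-1.4000) / (8) = 1.9250

(-0.6750, 0.6750, 1.7667, 1.9250)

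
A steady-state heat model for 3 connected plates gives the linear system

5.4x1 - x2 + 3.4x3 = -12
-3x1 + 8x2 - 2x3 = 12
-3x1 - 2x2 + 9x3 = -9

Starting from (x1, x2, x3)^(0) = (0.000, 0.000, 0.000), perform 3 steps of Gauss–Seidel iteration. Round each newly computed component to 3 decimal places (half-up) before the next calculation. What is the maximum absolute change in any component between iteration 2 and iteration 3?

Iteration 1:
  x1 = (-12 - (-1)·0.000 - (3.4)·0.000) / (5.4) = -2.222
  x2 = (12 - (-3)·-2.222 - (-2)·0.000) / (8) = 0.667
  x3 = (-9 - (-3)·-2.222 - (-2)·0.667) / (9) = -1.592
Iteration 2:
  x1 = (-12 - (-1)·0.667 - (3.4)·-1.592) / (5.4) = -1.096
  x2 = (12 - (-3)·-1.096 - (-2)·-1.592) / (8) = 0.691
  x3 = (-9 - (-3)·-1.096 - (-2)·0.691) / (9) = -1.212
Iteration 3:
  x1 = (-12 - (-1)·0.691 - (3.4)·-1.212) / (5.4) = -1.331
  x2 = (12 - (-3)·-1.331 - (-2)·-1.212) / (8) = 0.698
  x3 = (-9 - (-3)·-1.331 - (-2)·0.698) / (9) = -1.289
Change: (-0.235, 0.007, -0.077) → max |·| = 0.235

0.235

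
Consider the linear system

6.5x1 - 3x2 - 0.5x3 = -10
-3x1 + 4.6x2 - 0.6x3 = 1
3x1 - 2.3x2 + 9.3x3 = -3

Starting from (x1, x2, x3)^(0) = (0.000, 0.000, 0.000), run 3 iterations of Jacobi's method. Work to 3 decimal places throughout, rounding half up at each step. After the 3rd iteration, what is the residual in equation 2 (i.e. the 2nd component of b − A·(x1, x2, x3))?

-1.490

Iteration 1:
  x1 = (-10 - (-3)·0.000 - (-0.5)·0.000) / (6.5) = -1.538
  x2 = (1 - (-3)·0.000 - (-0.6)·0.000) / (4.6) = 0.217
  x3 = (-3 - (3)·0.000 - (-2.3)·0.000) / (9.3) = -0.323
Iteration 2:
  x1 = (-10 - (-3)·0.217 - (-0.5)·-0.323) / (6.5) = -1.463
  x2 = (1 - (-3)·-1.538 - (-0.6)·-0.323) / (4.6) = -0.828
  x3 = (-3 - (3)·-1.538 - (-2.3)·0.217) / (9.3) = 0.227
Iteration 3:
  x1 = (-10 - (-3)·-0.828 - (-0.5)·0.227) / (6.5) = -1.903
  x2 = (1 - (-3)·-1.463 - (-0.6)·0.227) / (4.6) = -0.707
  x3 = (-3 - (3)·-1.463 - (-2.3)·-0.828) / (9.3) = -0.055
Residual b − A·x = (0.221, -1.490, 1.594)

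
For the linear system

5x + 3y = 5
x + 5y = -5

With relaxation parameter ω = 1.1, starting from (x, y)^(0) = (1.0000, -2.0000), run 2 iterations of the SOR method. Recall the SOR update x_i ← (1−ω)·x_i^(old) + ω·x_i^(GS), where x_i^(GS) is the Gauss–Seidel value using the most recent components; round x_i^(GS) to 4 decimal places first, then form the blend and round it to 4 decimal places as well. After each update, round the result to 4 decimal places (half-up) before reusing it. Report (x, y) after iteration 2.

(1.7988, -1.3547)

Iteration 1:
  x: GS value = (5 - (3)·-2.0000) / (5) = 2.2000;  x ← (1−ω)·1.0000 + ω·2.2000 = 2.3200
  y: GS value = (-5 - (1)·2.3200) / (5) = -1.4640;  y ← (1−ω)·-2.0000 + ω·-1.4640 = -1.4104
Iteration 2:
  x: GS value = (5 - (3)·-1.4104) / (5) = 1.8462;  x ← (1−ω)·2.3200 + ω·1.8462 = 1.7988
  y: GS value = (-5 - (1)·1.7988) / (5) = -1.3598;  y ← (1−ω)·-1.4104 + ω·-1.3598 = -1.3547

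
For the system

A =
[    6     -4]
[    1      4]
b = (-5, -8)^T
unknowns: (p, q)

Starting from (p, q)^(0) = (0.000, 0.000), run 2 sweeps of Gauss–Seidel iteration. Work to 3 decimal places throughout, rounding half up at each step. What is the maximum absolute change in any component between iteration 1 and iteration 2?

Iteration 1:
  p = (-5 - (-4)·0.000) / (6) = -0.833
  q = (-8 - (1)·-0.833) / (4) = -1.792
Iteration 2:
  p = (-5 - (-4)·-1.792) / (6) = -2.028
  q = (-8 - (1)·-2.028) / (4) = -1.493
Change: (-1.195, 0.299) → max |·| = 1.195

1.195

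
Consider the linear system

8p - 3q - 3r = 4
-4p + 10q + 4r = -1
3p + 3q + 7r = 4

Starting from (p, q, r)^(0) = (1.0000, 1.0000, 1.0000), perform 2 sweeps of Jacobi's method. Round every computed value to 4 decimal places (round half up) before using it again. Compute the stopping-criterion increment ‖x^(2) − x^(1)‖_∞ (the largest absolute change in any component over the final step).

0.8946

Iteration 1:
  p = (4 - (-3)·1.0000 - (-3)·1.0000) / (8) = 1.2500
  q = (-1 - (-4)·1.0000 - (4)·1.0000) / (10) = -0.1000
  r = (4 - (3)·1.0000 - (3)·1.0000) / (7) = -0.2857
Iteration 2:
  p = (4 - (-3)·-0.1000 - (-3)·-0.2857) / (8) = 0.3554
  q = (-1 - (-4)·1.2500 - (4)·-0.2857) / (10) = 0.5143
  r = (4 - (3)·1.2500 - (3)·-0.1000) / (7) = 0.0786
Change: (-0.8946, 0.6143, 0.3643) → max |·| = 0.8946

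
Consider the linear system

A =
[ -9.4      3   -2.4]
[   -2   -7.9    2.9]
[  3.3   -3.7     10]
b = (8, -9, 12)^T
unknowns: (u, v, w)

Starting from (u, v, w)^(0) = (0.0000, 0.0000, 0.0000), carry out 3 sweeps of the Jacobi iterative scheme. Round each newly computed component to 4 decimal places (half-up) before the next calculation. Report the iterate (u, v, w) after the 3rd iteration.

(-0.7638, 2.0386, 2.1262)

Iteration 1:
  u = (8 - (3)·0.0000 - (-2.4)·0.0000) / (-9.4) = -0.8511
  v = (-9 - (-2)·0.0000 - (2.9)·0.0000) / (-7.9) = 1.1392
  w = (12 - (3.3)·0.0000 - (-3.7)·0.0000) / (10) = 1.2000
Iteration 2:
  u = (8 - (3)·1.1392 - (-2.4)·1.2000) / (-9.4) = -0.7939
  v = (-9 - (-2)·-0.8511 - (2.9)·1.2000) / (-7.9) = 1.7952
  w = (12 - (3.3)·-0.8511 - (-3.7)·1.1392) / (10) = 1.9024
Iteration 3:
  u = (8 - (3)·1.7952 - (-2.4)·1.9024) / (-9.4) = -0.7638
  v = (-9 - (-2)·-0.7939 - (2.9)·1.9024) / (-7.9) = 2.0386
  w = (12 - (3.3)·-0.7939 - (-3.7)·1.7952) / (10) = 2.1262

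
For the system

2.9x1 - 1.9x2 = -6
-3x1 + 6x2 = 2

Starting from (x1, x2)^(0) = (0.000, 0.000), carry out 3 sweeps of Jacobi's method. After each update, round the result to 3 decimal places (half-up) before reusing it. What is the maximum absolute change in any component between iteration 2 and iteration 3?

0.677

Iteration 1:
  x1 = (-6 - (-1.9)·0.000) / (2.9) = -2.069
  x2 = (2 - (-3)·0.000) / (6) = 0.333
Iteration 2:
  x1 = (-6 - (-1.9)·0.333) / (2.9) = -1.851
  x2 = (2 - (-3)·-2.069) / (6) = -0.701
Iteration 3:
  x1 = (-6 - (-1.9)·-0.701) / (2.9) = -2.528
  x2 = (2 - (-3)·-1.851) / (6) = -0.592
Change: (-0.677, 0.109) → max |·| = 0.677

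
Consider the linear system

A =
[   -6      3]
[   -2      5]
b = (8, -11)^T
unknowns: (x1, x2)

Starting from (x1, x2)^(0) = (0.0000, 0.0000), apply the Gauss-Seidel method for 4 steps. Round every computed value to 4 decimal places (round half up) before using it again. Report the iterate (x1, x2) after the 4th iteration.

Iteration 1:
  x1 = (8 - (3)·0.0000) / (-6) = -1.3333
  x2 = (-11 - (-2)·-1.3333) / (5) = -2.7333
Iteration 2:
  x1 = (8 - (3)·-2.7333) / (-6) = -2.7000
  x2 = (-11 - (-2)·-2.7000) / (5) = -3.2800
Iteration 3:
  x1 = (8 - (3)·-3.2800) / (-6) = -2.9733
  x2 = (-11 - (-2)·-2.9733) / (5) = -3.3893
Iteration 4:
  x1 = (8 - (3)·-3.3893) / (-6) = -3.0280
  x2 = (-11 - (-2)·-3.0280) / (5) = -3.4112

(-3.0280, -3.4112)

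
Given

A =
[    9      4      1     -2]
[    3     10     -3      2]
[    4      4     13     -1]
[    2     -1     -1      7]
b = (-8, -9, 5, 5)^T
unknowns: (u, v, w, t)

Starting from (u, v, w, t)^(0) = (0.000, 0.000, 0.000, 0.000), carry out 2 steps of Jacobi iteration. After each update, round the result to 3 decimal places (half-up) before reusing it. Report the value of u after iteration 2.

-0.373

Iteration 1:
  u = (-8 - (4)·0.000 - (1)·0.000 - (-2)·0.000) / (9) = -0.889
  v = (-9 - (3)·0.000 - (-3)·0.000 - (2)·0.000) / (10) = -0.900
  w = (5 - (4)·0.000 - (4)·0.000 - (-1)·0.000) / (13) = 0.385
  t = (5 - (2)·0.000 - (-1)·0.000 - (-1)·0.000) / (7) = 0.714
Iteration 2:
  u = (-8 - (4)·-0.900 - (1)·0.385 - (-2)·0.714) / (9) = -0.373
  v = (-9 - (3)·-0.889 - (-3)·0.385 - (2)·0.714) / (10) = -0.661
  w = (5 - (4)·-0.889 - (4)·-0.900 - (-1)·0.714) / (13) = 0.990
  t = (5 - (2)·-0.889 - (-1)·-0.900 - (-1)·0.385) / (7) = 0.895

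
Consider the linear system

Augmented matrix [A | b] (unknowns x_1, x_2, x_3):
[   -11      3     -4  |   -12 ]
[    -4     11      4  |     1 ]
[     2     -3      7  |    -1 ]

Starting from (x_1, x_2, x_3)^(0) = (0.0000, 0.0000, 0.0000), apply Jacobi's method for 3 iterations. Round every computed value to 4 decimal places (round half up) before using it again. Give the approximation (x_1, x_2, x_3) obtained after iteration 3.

Iteration 1:
  x_1 = (-12 - (3)·0.0000 - (-4)·0.0000) / (-11) = 1.0909
  x_2 = (1 - (-4)·0.0000 - (4)·0.0000) / (11) = 0.0909
  x_3 = (-1 - (2)·0.0000 - (-3)·0.0000) / (7) = -0.1429
Iteration 2:
  x_1 = (-12 - (3)·0.0909 - (-4)·-0.1429) / (-11) = 1.1677
  x_2 = (1 - (-4)·1.0909 - (4)·-0.1429) / (11) = 0.5396
  x_3 = (-1 - (2)·1.0909 - (-3)·0.0909) / (7) = -0.4156
Iteration 3:
  x_1 = (-12 - (3)·0.5396 - (-4)·-0.4156) / (-11) = 1.3892
  x_2 = (1 - (-4)·1.1677 - (4)·-0.4156) / (11) = 0.6667
  x_3 = (-1 - (2)·1.1677 - (-3)·0.5396) / (7) = -0.2452

(1.3892, 0.6667, -0.2452)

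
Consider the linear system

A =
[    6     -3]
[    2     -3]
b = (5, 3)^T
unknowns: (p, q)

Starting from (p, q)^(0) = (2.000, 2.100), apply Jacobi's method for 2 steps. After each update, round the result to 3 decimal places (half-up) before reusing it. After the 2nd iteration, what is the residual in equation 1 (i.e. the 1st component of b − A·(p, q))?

-0.235

Iteration 1:
  p = (5 - (-3)·2.100) / (6) = 1.883
  q = (3 - (2)·2.000) / (-3) = 0.333
Iteration 2:
  p = (5 - (-3)·0.333) / (6) = 1.000
  q = (3 - (2)·1.883) / (-3) = 0.255
Residual b − A·x = (-0.235, 1.765)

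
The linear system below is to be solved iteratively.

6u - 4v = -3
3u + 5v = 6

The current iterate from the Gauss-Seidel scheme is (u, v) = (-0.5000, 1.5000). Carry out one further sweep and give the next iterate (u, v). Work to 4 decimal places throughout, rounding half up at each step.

One sweep:
  u = (-3 - (-4)·1.5000) / (6) = 0.5000
  v = (6 - (3)·0.5000) / (5) = 0.9000

(0.5000, 0.9000)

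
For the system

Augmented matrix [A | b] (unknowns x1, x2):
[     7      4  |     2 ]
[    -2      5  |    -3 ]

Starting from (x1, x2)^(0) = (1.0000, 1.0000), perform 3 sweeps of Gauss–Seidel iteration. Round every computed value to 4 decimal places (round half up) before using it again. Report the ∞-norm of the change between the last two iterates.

0.2240

Iteration 1:
  x1 = (2 - (4)·1.0000) / (7) = -0.2857
  x2 = (-3 - (-2)·-0.2857) / (5) = -0.7143
Iteration 2:
  x1 = (2 - (4)·-0.7143) / (7) = 0.6939
  x2 = (-3 - (-2)·0.6939) / (5) = -0.3224
Iteration 3:
  x1 = (2 - (4)·-0.3224) / (7) = 0.4699
  x2 = (-3 - (-2)·0.4699) / (5) = -0.4120
Change: (-0.2240, -0.0896) → max |·| = 0.2240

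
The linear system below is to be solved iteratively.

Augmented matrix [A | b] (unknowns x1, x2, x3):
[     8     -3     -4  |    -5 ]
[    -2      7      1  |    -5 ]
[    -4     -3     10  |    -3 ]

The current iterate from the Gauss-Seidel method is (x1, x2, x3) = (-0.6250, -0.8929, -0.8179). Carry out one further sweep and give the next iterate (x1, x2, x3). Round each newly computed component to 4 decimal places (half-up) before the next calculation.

One sweep:
  x1 = (-5 - (-3)·-0.8929 - (-4)·-0.8179) / (8) = -1.3688
  x2 = (-5 - (-2)·-1.3688 - (1)·-0.8179) / (7) = -0.9885
  x3 = (-3 - (-4)·-1.3688 - (-3)·-0.9885) / (10) = -1.1441

(-1.3688, -0.9885, -1.1441)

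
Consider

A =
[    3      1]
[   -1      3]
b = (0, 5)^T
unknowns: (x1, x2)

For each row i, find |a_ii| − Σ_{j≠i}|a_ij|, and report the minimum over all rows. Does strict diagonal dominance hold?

row 1: |3| − (1) = 2
row 2: |3| − (1) = 2
minimum over rows = 2 → strictly diagonally dominant (convergence guaranteed)

2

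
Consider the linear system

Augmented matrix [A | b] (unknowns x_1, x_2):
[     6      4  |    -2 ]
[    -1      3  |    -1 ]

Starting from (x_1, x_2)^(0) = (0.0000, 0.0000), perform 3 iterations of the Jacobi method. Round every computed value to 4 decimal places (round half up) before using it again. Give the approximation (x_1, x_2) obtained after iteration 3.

Iteration 1:
  x_1 = (-2 - (4)·0.0000) / (6) = -0.3333
  x_2 = (-1 - (-1)·0.0000) / (3) = -0.3333
Iteration 2:
  x_1 = (-2 - (4)·-0.3333) / (6) = -0.1111
  x_2 = (-1 - (-1)·-0.3333) / (3) = -0.4444
Iteration 3:
  x_1 = (-2 - (4)·-0.4444) / (6) = -0.0371
  x_2 = (-1 - (-1)·-0.1111) / (3) = -0.3704

(-0.0371, -0.3704)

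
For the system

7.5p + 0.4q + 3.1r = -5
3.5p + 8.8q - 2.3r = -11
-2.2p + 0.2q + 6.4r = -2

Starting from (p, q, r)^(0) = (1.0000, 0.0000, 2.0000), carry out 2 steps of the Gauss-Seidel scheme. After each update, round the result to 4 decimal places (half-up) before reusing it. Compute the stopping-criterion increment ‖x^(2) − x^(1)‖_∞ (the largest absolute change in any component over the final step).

1.2042

Iteration 1:
  p = (-5 - (0.4)·0.0000 - (3.1)·2.0000) / (7.5) = -1.4933
  q = (-11 - (3.5)·-1.4933 - (-2.3)·2.0000) / (8.8) = -0.1333
  r = (-2 - (-2.2)·-1.4933 - (0.2)·-0.1333) / (6.4) = -0.8217
Iteration 2:
  p = (-5 - (0.4)·-0.1333 - (3.1)·-0.8217) / (7.5) = -0.3199
  q = (-11 - (3.5)·-0.3199 - (-2.3)·-0.8217) / (8.8) = -1.3375
  r = (-2 - (-2.2)·-0.3199 - (0.2)·-1.3375) / (6.4) = -0.3807
Change: (1.1734, -1.2042, 0.4410) → max |·| = 1.2042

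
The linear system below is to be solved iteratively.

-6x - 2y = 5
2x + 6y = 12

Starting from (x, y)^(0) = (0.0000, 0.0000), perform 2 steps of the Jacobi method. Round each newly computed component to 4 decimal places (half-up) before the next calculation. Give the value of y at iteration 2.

2.2778

Iteration 1:
  x = (5 - (-2)·0.0000) / (-6) = -0.8333
  y = (12 - (2)·0.0000) / (6) = 2.0000
Iteration 2:
  x = (5 - (-2)·2.0000) / (-6) = -1.5000
  y = (12 - (2)·-0.8333) / (6) = 2.2778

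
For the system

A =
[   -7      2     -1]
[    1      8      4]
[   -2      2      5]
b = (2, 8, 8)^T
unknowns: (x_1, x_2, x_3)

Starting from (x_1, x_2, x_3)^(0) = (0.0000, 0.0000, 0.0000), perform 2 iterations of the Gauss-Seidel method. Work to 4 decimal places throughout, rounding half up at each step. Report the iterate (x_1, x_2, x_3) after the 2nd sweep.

(-0.1429, 0.4822, 1.3500)

Iteration 1:
  x_1 = (2 - (2)·0.0000 - (-1)·0.0000) / (-7) = -0.2857
  x_2 = (8 - (1)·-0.2857 - (4)·0.0000) / (8) = 1.0357
  x_3 = (8 - (-2)·-0.2857 - (2)·1.0357) / (5) = 1.0714
Iteration 2:
  x_1 = (2 - (2)·1.0357 - (-1)·1.0714) / (-7) = -0.1429
  x_2 = (8 - (1)·-0.1429 - (4)·1.0714) / (8) = 0.4822
  x_3 = (8 - (-2)·-0.1429 - (2)·0.4822) / (5) = 1.3500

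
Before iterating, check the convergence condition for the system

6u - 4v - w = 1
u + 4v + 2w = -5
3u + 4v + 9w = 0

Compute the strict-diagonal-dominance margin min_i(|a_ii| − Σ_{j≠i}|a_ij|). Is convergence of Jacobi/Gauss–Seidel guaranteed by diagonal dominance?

1

row 1: |6| − (4+1) = 1
row 2: |4| − (1+2) = 1
row 3: |9| − (3+4) = 2
minimum over rows = 1 → strictly diagonally dominant (convergence guaranteed)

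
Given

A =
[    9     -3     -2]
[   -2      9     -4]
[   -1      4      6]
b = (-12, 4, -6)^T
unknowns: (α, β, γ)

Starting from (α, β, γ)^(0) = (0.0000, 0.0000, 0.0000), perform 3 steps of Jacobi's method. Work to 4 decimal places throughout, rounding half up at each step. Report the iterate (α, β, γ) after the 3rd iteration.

(-1.7695, -0.5432, -1.0370)

Iteration 1:
  α = (-12 - (-3)·0.0000 - (-2)·0.0000) / (9) = -1.3333
  β = (4 - (-2)·0.0000 - (-4)·0.0000) / (9) = 0.4444
  γ = (-6 - (-1)·0.0000 - (4)·0.0000) / (6) = -1.0000
Iteration 2:
  α = (-12 - (-3)·0.4444 - (-2)·-1.0000) / (9) = -1.4074
  β = (4 - (-2)·-1.3333 - (-4)·-1.0000) / (9) = -0.2963
  γ = (-6 - (-1)·-1.3333 - (4)·0.4444) / (6) = -1.5185
Iteration 3:
  α = (-12 - (-3)·-0.2963 - (-2)·-1.5185) / (9) = -1.7695
  β = (4 - (-2)·-1.4074 - (-4)·-1.5185) / (9) = -0.5432
  γ = (-6 - (-1)·-1.4074 - (4)·-0.2963) / (6) = -1.0370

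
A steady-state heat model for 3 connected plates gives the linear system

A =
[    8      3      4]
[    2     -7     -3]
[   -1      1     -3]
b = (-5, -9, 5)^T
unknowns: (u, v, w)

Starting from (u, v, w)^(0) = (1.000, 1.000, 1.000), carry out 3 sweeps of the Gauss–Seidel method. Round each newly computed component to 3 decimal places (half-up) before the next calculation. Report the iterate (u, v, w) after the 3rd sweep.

Iteration 1:
  u = (-5 - (3)·1.000 - (4)·1.000) / (8) = -1.500
  v = (-9 - (2)·-1.500 - (-3)·1.000) / (-7) = 0.429
  w = (5 - (-1)·-1.500 - (1)·0.429) / (-3) = -1.024
Iteration 2:
  u = (-5 - (3)·0.429 - (4)·-1.024) / (8) = -0.274
  v = (-9 - (2)·-0.274 - (-3)·-1.024) / (-7) = 1.646
  w = (5 - (-1)·-0.274 - (1)·1.646) / (-3) = -1.027
Iteration 3:
  u = (-5 - (3)·1.646 - (4)·-1.027) / (8) = -0.729
  v = (-9 - (2)·-0.729 - (-3)·-1.027) / (-7) = 1.518
  w = (5 - (-1)·-0.729 - (1)·1.518) / (-3) = -0.918

(-0.729, 1.518, -0.918)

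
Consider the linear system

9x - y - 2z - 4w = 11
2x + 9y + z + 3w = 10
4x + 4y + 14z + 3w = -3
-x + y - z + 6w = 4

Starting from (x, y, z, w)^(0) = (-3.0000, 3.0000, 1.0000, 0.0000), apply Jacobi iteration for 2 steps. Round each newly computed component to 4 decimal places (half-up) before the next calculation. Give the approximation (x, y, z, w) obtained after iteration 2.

Iteration 1:
  x = (11 - (-1)·3.0000 - (-2)·1.0000 - (-4)·0.0000) / (9) = 1.7778
  y = (10 - (2)·-3.0000 - (1)·1.0000 - (3)·0.0000) / (9) = 1.6667
  z = (-3 - (4)·-3.0000 - (4)·3.0000 - (3)·0.0000) / (14) = -0.2143
  w = (4 - (-1)·-3.0000 - (1)·3.0000 - (-1)·1.0000) / (6) = -0.1667
Iteration 2:
  x = (11 - (-1)·1.6667 - (-2)·-0.2143 - (-4)·-0.1667) / (9) = 1.2857
  y = (10 - (2)·1.7778 - (1)·-0.2143 - (3)·-0.1667) / (9) = 0.7954
  z = (-3 - (4)·1.7778 - (4)·1.6667 - (3)·-0.1667) / (14) = -1.1627
  w = (4 - (-1)·1.7778 - (1)·1.6667 - (-1)·-0.2143) / (6) = 0.6495

(1.2857, 0.7954, -1.1627, 0.6495)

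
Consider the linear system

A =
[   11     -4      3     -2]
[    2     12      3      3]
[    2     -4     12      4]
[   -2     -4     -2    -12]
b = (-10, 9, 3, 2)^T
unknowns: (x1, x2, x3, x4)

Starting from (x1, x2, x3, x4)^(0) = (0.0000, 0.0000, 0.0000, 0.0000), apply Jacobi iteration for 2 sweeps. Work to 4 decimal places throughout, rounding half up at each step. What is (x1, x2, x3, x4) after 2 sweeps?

Iteration 1:
  x1 = (-10 - (-4)·0.0000 - (3)·0.0000 - (-2)·0.0000) / (11) = -0.9091
  x2 = (9 - (2)·0.0000 - (3)·0.0000 - (3)·0.0000) / (12) = 0.7500
  x3 = (3 - (2)·0.0000 - (-4)·0.0000 - (4)·0.0000) / (12) = 0.2500
  x4 = (2 - (-2)·0.0000 - (-4)·0.0000 - (-2)·0.0000) / (-12) = -0.1667
Iteration 2:
  x1 = (-10 - (-4)·0.7500 - (3)·0.2500 - (-2)·-0.1667) / (11) = -0.7349
  x2 = (9 - (2)·-0.9091 - (3)·0.2500 - (3)·-0.1667) / (12) = 0.8807
  x3 = (3 - (2)·-0.9091 - (-4)·0.7500 - (4)·-0.1667) / (12) = 0.7071
  x4 = (2 - (-2)·-0.9091 - (-4)·0.7500 - (-2)·0.2500) / (-12) = -0.3068

(-0.7349, 0.8807, 0.7071, -0.3068)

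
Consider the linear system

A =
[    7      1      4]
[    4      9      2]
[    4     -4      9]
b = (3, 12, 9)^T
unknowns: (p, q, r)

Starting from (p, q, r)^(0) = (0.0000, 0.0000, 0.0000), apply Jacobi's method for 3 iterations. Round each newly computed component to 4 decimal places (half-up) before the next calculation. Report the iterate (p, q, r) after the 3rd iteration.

Iteration 1:
  p = (3 - (1)·0.0000 - (4)·0.0000) / (7) = 0.4286
  q = (12 - (4)·0.0000 - (2)·0.0000) / (9) = 1.3333
  r = (9 - (4)·0.0000 - (-4)·0.0000) / (9) = 1.0000
Iteration 2:
  p = (3 - (1)·1.3333 - (4)·1.0000) / (7) = -0.3333
  q = (12 - (4)·0.4286 - (2)·1.0000) / (9) = 0.9206
  r = (9 - (4)·0.4286 - (-4)·1.3333) / (9) = 1.4021
Iteration 3:
  p = (3 - (1)·0.9206 - (4)·1.4021) / (7) = -0.5041
  q = (12 - (4)·-0.3333 - (2)·1.4021) / (9) = 1.1699
  r = (9 - (4)·-0.3333 - (-4)·0.9206) / (9) = 1.5573

(-0.5041, 1.1699, 1.5573)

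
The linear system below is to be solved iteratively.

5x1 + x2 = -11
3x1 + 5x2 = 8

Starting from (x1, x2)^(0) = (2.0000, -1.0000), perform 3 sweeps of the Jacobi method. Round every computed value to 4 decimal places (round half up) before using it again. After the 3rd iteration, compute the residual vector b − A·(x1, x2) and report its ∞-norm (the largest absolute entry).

1.4400

Iteration 1:
  x1 = (-11 - (1)·-1.0000) / (5) = -2.0000
  x2 = (8 - (3)·2.0000) / (5) = 0.4000
Iteration 2:
  x1 = (-11 - (1)·0.4000) / (5) = -2.2800
  x2 = (8 - (3)·-2.0000) / (5) = 2.8000
Iteration 3:
  x1 = (-11 - (1)·2.8000) / (5) = -2.7600
  x2 = (8 - (3)·-2.2800) / (5) = 2.9680
Residual b − A·x = (-0.1680, 1.4400); ∞-norm = 1.4400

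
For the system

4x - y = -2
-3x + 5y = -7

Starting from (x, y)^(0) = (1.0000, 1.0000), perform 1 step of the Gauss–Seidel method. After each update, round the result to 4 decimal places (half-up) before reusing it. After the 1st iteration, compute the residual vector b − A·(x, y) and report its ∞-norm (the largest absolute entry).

2.5500

Iteration 1:
  x = (-2 - (-1)·1.0000) / (4) = -0.2500
  y = (-7 - (-3)·-0.2500) / (5) = -1.5500
Residual b − A·x = (-2.5500, 0.0000); ∞-norm = 2.5500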